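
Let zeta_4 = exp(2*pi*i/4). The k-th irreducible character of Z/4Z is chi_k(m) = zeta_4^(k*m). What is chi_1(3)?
chi_1(3) = zeta_4^3 = -I

Argument: chi_1(3) = zeta_4^(1*3) = zeta_4^3. Since zeta_4^4 = 1, this equals zeta_4^3 = exp(2*pi*i*3/4) = -I.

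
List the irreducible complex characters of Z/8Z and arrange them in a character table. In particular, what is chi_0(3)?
Character table of Z/8Z (irreps indexed chi_0,...,chi_7 with chi_k(m) = zeta_8^(k*m), zeta_8 = exp(2*pi*i/8)):
  irrep \ class  {0} (size 1)  {1} (size 1)    {2} (size 1)  {3} (size 1)    {4} (size 1)  {5} (size 1)    {6} (size 1)  {7} (size 1)  
  chi_0          1             1               1             1               1             1               1             1             
  chi_1          1             exp(I*pi/4)     I             exp(3*I*pi/4)   -1            exp(-3*I*pi/4)  -I            exp(-I*pi/4)  
  chi_2          1             I               -1            -I              1             I               -1            -I            
  chi_3          1             exp(3*I*pi/4)   -I            exp(I*pi/4)     -1            exp(-I*pi/4)    I             exp(-3*I*pi/4)
  chi_4          1             -1              1             -1              1             -1              1             -1            
  chi_5          1             exp(-3*I*pi/4)  I             exp(-I*pi/4)    -1            exp(I*pi/4)     -I            exp(3*I*pi/4) 
  chi_6          1             -I              -1            I               1             -I              -1            I             
  chi_7          1             exp(-I*pi/4)    -I            exp(-3*I*pi/4)  -1            exp(3*I*pi/4)   I             exp(I*pi/4)   

Spot check: chi_0(3) = zeta_8^(0*3) = zeta_8^0 = 1.

Solution. Z/8Z is abelian, so all 8 irreducible complex representations are 1-dimensional. They are given by chi_k(m) = zeta_8^(k*m) for k = 0,...,7. Row orthogonality: sum_m chi_k(m) conj(chi_l(m)) = 8 * [k = l].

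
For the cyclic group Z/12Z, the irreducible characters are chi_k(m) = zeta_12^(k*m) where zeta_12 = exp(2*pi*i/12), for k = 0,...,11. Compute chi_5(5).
chi_5(5) = zeta_12^25 = exp(I*pi/6)

Derivation: chi_5(5) = zeta_12^(5*5) = zeta_12^25. Since zeta_12^12 = 1, this equals zeta_12^1 = exp(2*pi*i*1/12) = exp(I*pi/6).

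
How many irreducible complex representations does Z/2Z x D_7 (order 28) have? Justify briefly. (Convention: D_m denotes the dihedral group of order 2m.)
10

Justification: The number of irreducible complex representations of a finite group equals its number of conjugacy classes. For a direct product, #classes(G x H) = #classes(G) * #classes(H). Z/2Z has 2 classes (abelian), D_7 has 5 classes, so 2 * 5 = 10, so Z/2Z x D_7 (order 28) has exactly 10 irreducible complex representations.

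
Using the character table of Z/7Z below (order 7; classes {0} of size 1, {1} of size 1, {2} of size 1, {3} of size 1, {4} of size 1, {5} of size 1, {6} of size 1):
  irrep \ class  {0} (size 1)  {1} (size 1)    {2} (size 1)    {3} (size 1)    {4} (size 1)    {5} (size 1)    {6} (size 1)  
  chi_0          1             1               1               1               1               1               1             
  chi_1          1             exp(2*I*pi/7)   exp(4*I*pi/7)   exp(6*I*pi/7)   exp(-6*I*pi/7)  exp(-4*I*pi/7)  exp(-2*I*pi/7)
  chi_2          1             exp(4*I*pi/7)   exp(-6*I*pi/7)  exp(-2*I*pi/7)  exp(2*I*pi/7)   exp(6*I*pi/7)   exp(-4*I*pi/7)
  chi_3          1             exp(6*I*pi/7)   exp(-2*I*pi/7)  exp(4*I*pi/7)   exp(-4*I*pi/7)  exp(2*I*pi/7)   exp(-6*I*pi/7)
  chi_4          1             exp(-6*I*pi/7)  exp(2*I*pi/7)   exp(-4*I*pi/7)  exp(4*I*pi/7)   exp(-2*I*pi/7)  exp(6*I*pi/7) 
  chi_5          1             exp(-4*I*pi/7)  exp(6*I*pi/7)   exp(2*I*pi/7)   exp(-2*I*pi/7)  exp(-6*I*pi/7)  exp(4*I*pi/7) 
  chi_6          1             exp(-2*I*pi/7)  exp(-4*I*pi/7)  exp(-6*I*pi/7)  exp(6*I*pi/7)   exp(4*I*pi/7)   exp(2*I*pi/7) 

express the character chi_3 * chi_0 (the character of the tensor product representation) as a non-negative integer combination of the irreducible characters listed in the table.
chi_3 tensor chi_0 = chi_3 (all other irreducibles have multiplicity 0).

Argument: The character of a tensor product is the pointwise product (chi_3 * chi_0)(C) = chi_3(C) * chi_0(C):
  {0}: (1)*(1), {1}: (exp(6*I*pi/7))*(1), {2}: (exp(-2*I*pi/7))*(1), {3}: (exp(4*I*pi/7))*(1), {4}: (exp(-4*I*pi/7))*(1), {5}: (exp(2*I*pi/7))*(1), {6}: (exp(-6*I*pi/7))*(1)
so (chi_3 * chi_0) takes values
  {0} -> 1, {1} -> exp(6*I*pi/7), {2} -> exp(-2*I*pi/7), {3} -> exp(4*I*pi/7), {4} -> exp(-4*I*pi/7), {5} -> exp(2*I*pi/7), {6} -> exp(-6*I*pi/7).
Now take the inner product of this character with each irreducible chi from the table, <chi_3*chi_0, chi> = (1/7) sum_C |C| (chi_3*chi_0)(C) conj(chi(C)):
  <chi_3*chi_0, chi_0> = (1/7)[1*(1)*conj(1) + 1*(exp(6*I*pi/7))*conj(1) + 1*(exp(-2*I*pi/7))*conj(1) + 1*(exp(4*I*pi/7))*conj(1) + 1*(exp(-4*I*pi/7))*conj(1) + 1*(exp(2*I*pi/7))*conj(1) + 1*(exp(-6*I*pi/7))*conj(1)]
      = (1/7)[(1) + (exp(6*I*pi/7)) + (exp(-2*I*pi/7)) + (exp(4*I*pi/7)) + (exp(-4*I*pi/7)) + (exp(2*I*pi/7)) + (exp(-6*I*pi/7))] = 0/7 = 0
  <chi_3*chi_0, chi_1> = (1/7)[1*(1)*conj(1) + 1*(exp(6*I*pi/7))*conj(exp(2*I*pi/7)) + 1*(exp(-2*I*pi/7))*conj(exp(4*I*pi/7)) + 1*(exp(4*I*pi/7))*conj(exp(6*I*pi/7)) + 1*(exp(-4*I*pi/7))*conj(exp(-6*I*pi/7)) + 1*(exp(2*I*pi/7))*conj(exp(-4*I*pi/7)) + 1*(exp(-6*I*pi/7))*conj(exp(-2*I*pi/7))]
      = (1/7)[(1) + (exp(4*I*pi/7)) + (exp(-6*I*pi/7)) + (exp(-2*I*pi/7)) + (exp(2*I*pi/7)) + (exp(6*I*pi/7)) + (exp(-4*I*pi/7))] = 0/7 = 0
  <chi_3*chi_0, chi_2> = (1/7)[1*(1)*conj(1) + 1*(exp(6*I*pi/7))*conj(exp(4*I*pi/7)) + 1*(exp(-2*I*pi/7))*conj(exp(-6*I*pi/7)) + 1*(exp(4*I*pi/7))*conj(exp(-2*I*pi/7)) + 1*(exp(-4*I*pi/7))*conj(exp(2*I*pi/7)) + 1*(exp(2*I*pi/7))*conj(exp(6*I*pi/7)) + 1*(exp(-6*I*pi/7))*conj(exp(-4*I*pi/7))]
      = (1/7)[(1) + (exp(2*I*pi/7)) + (exp(4*I*pi/7)) + (exp(6*I*pi/7)) + (exp(-6*I*pi/7)) + (exp(-4*I*pi/7)) + (exp(-2*I*pi/7))] = 0/7 = 0
  <chi_3*chi_0, chi_3> = (1/7)[1*(1)*conj(1) + 1*(exp(6*I*pi/7))*conj(exp(6*I*pi/7)) + 1*(exp(-2*I*pi/7))*conj(exp(-2*I*pi/7)) + 1*(exp(4*I*pi/7))*conj(exp(4*I*pi/7)) + 1*(exp(-4*I*pi/7))*conj(exp(-4*I*pi/7)) + 1*(exp(2*I*pi/7))*conj(exp(2*I*pi/7)) + 1*(exp(-6*I*pi/7))*conj(exp(-6*I*pi/7))]
      = (1/7)[(1) + (1) + (1) + (1) + (1) + (1) + (1)] = 7/7 = 1
  <chi_3*chi_0, chi_4> = (1/7)[1*(1)*conj(1) + 1*(exp(6*I*pi/7))*conj(exp(-6*I*pi/7)) + 1*(exp(-2*I*pi/7))*conj(exp(2*I*pi/7)) + 1*(exp(4*I*pi/7))*conj(exp(-4*I*pi/7)) + 1*(exp(-4*I*pi/7))*conj(exp(4*I*pi/7)) + 1*(exp(2*I*pi/7))*conj(exp(-2*I*pi/7)) + 1*(exp(-6*I*pi/7))*conj(exp(6*I*pi/7))]
      = (1/7)[(1) + (exp(-2*I*pi/7)) + (exp(-4*I*pi/7)) + (exp(-6*I*pi/7)) + (exp(6*I*pi/7)) + (exp(4*I*pi/7)) + (exp(2*I*pi/7))] = 0/7 = 0
  <chi_3*chi_0, chi_5> = (1/7)[1*(1)*conj(1) + 1*(exp(6*I*pi/7))*conj(exp(-4*I*pi/7)) + 1*(exp(-2*I*pi/7))*conj(exp(6*I*pi/7)) + 1*(exp(4*I*pi/7))*conj(exp(2*I*pi/7)) + 1*(exp(-4*I*pi/7))*conj(exp(-2*I*pi/7)) + 1*(exp(2*I*pi/7))*conj(exp(-6*I*pi/7)) + 1*(exp(-6*I*pi/7))*conj(exp(4*I*pi/7))]
      = (1/7)[(1) + (exp(-4*I*pi/7)) + (exp(6*I*pi/7)) + (exp(2*I*pi/7)) + (exp(-2*I*pi/7)) + (exp(-6*I*pi/7)) + (exp(4*I*pi/7))] = 0/7 = 0
  <chi_3*chi_0, chi_6> = (1/7)[1*(1)*conj(1) + 1*(exp(6*I*pi/7))*conj(exp(-2*I*pi/7)) + 1*(exp(-2*I*pi/7))*conj(exp(-4*I*pi/7)) + 1*(exp(4*I*pi/7))*conj(exp(-6*I*pi/7)) + 1*(exp(-4*I*pi/7))*conj(exp(6*I*pi/7)) + 1*(exp(2*I*pi/7))*conj(exp(4*I*pi/7)) + 1*(exp(-6*I*pi/7))*conj(exp(2*I*pi/7))]
      = (1/7)[(1) + (exp(-6*I*pi/7)) + (exp(2*I*pi/7)) + (exp(-4*I*pi/7)) + (exp(4*I*pi/7)) + (exp(-2*I*pi/7)) + (exp(6*I*pi/7))] = 0/7 = 0
(Exp terms are combined using exp(i*s)*conj(exp(i*t)) = exp(i*(s-t)), and sums of them are collapsed using the identity that for every m > 1 the m distinct m-th roots of unity sum to 0, e.g. 1 + exp(2*I*pi/3) + exp(-2*I*pi/3) = 0.)
Hence the multiplicities are chi_3: 1. Dimension check: dim(chi_3)*dim(chi_0) = 1*1 = 1 and sum (mult * dim) = 1*1 = 1.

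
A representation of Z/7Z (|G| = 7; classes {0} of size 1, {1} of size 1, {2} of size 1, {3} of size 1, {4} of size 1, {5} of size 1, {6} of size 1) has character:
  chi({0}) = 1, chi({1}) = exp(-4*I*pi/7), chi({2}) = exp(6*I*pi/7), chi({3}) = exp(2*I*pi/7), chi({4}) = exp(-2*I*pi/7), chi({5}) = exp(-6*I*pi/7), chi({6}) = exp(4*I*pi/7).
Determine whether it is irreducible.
Irreducible: <chi, chi> = 1.

Argument: <chi, chi> = (1/|G|) sum_C |C| * |chi(C)|^2 = (1/7)[1*|1|^2 + 1*|exp(-4*I*pi/7)|^2 + 1*|exp(6*I*pi/7)|^2 + 1*|exp(2*I*pi/7)|^2 + 1*|exp(-2*I*pi/7)|^2 + 1*|exp(-6*I*pi/7)|^2 + 1*|exp(4*I*pi/7)|^2]
  = (1/7)[(1) + (1) + (1) + (1) + (1) + (1) + (1)] = 7/7 = 1.
(Exp terms are combined using exp(i*s)*conj(exp(i*t)) = exp(i*(s-t)), and sums of them are collapsed using the identity that for every m > 1 the m distinct m-th roots of unity sum to 0, e.g. 1 + exp(2*I*pi/3) + exp(-2*I*pi/3) = 0.)
A character is irreducible iff <chi, chi> = 1, so this representation is irreducible.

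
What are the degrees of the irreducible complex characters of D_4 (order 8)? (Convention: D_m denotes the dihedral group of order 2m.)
Dimensions: 1, 1, 1, 1, 2

Why: There are 5 irreducibles (= number of conjugacy classes). Their dimensions d_i satisfy sum d_i^2 = |G| = 8: 1 + 1 + 1 + 1 + 4 = 8.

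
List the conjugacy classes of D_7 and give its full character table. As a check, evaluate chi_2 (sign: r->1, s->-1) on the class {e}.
Conjugacy classes: {e} of size 1, {r^1, r^6} of size 2, {r^2, r^5} of size 2, {r^3, r^4} of size 2, {s, sr, ..., sr^6} of size 7.
Character table:
  irrep \ class              {e} (size 1)  {r^1, r^6} (size 2)  {r^2, r^5} (size 2)  {r^3, r^4} (size 2)  {s, sr, ..., sr^6} (size 7)
  chi_1 (triv)               1             1                    1                    1                    1                          
  chi_2 (sign: r->1, s->-1)  1             1                    1                    1                    -1                         
  chi_3 (2d, j=1)            2             2*cos(2*pi/7)        -2*cos(3*pi/7)       -2*cos(pi/7)         0                          
  chi_4 (2d, j=2)            2             -2*cos(3*pi/7)       -2*cos(pi/7)         2*cos(2*pi/7)        0                          
  chi_5 (2d, j=3)            2             -2*cos(pi/7)         2*cos(2*pi/7)        -2*cos(3*pi/7)       0                          

Spot check: chi_2 (sign: r->1, s->-1) on {e} = 1.

Working: D_7 has order 2*7 = 14 with 5 conjugacy classes, hence 5 irreducibles. Sum of squared dims 1 + 1 + 4 + 4 + 4 = 14 = |G|. Linear characters come from the abelianisation; the 2-dimensional irreps have character r^k -> 2*cos(2*pi*j*k/7), reflections -> 0.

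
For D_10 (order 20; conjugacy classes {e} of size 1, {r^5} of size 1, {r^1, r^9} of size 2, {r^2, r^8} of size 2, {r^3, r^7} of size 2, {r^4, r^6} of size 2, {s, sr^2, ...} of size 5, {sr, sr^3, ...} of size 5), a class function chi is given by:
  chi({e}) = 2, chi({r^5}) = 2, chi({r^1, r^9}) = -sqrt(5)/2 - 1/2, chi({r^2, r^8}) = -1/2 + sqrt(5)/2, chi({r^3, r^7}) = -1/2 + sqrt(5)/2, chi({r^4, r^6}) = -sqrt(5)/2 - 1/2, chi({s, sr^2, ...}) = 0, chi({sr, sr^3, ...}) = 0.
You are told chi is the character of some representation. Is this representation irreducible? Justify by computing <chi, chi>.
Irreducible: <chi, chi> = 1.

Working: <chi, chi> = (1/|G|) sum_C |C| * |chi(C)|^2 = (1/20)[1*|2|^2 + 1*|2|^2 + 2*|-sqrt(5)/2 - 1/2|^2 + 2*|-1/2 + sqrt(5)/2|^2 + 2*|-1/2 + sqrt(5)/2|^2 + 2*|-sqrt(5)/2 - 1/2|^2 + 5*|0|^2 + 5*|0|^2]
  = (1/20)[(4) + (4) + (sqrt(5) + 3) + (3 - sqrt(5)) + (3 - sqrt(5)) + (sqrt(5) + 3) + (0) + (0)] = 20/20 = 1.
A character is irreducible iff <chi, chi> = 1, so this representation is irreducible.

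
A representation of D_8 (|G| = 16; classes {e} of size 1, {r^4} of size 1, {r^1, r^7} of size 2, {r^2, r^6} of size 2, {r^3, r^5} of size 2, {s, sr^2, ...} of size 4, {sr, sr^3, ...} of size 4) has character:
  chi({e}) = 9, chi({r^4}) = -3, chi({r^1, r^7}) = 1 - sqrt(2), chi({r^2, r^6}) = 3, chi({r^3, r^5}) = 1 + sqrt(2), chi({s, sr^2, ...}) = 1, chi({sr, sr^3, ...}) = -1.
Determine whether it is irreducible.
Not irreducible (reducible): <chi, chi> = 8 > 1.

Proof sketch: <chi, chi> = (1/|G|) sum_C |C| * |chi(C)|^2 = (1/16)[1*|9|^2 + 1*|-3|^2 + 2*|1 - sqrt(2)|^2 + 2*|3|^2 + 2*|1 + sqrt(2)|^2 + 4*|1|^2 + 4*|-1|^2]
  = (1/16)[(81) + (9) + (6 - 4*sqrt(2)) + (18) + (4*sqrt(2) + 6) + (4) + (4)] = 128/16 = 8.
A character is irreducible iff <chi, chi> = 1, so this representation is reducible.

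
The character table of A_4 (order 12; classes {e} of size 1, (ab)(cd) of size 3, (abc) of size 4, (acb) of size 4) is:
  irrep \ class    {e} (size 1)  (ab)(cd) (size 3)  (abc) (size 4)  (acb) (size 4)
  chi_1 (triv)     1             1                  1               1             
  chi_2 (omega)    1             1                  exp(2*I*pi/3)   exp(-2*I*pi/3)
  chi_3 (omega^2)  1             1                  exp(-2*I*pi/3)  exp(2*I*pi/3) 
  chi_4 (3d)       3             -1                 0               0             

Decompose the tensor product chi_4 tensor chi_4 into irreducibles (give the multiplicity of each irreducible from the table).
chi_4 tensor chi_4 = chi_1 + chi_2 + chi_3 + 2*chi_4 (all other irreducibles have multiplicity 0).

Working: The character of a tensor product is the pointwise product (chi_4 * chi_4)(C) = chi_4(C) * chi_4(C):
  {e}: (3)*(3), (ab)(cd): (-1)*(-1), (abc): (0)*(0), (acb): (0)*(0)
so (chi_4 * chi_4) takes values
  {e} -> 9, (ab)(cd) -> 1, (abc) -> 0, (acb) -> 0.
Now take the inner product of this character with each irreducible chi from the table, <chi_4*chi_4, chi> = (1/12) sum_C |C| (chi_4*chi_4)(C) conj(chi(C)):
  <chi_4*chi_4, chi_1> = (1/12)[1*(9)*conj(1) + 3*(1)*conj(1) + 4*(0)*conj(1) + 4*(0)*conj(1)]
      = (1/12)[(9) + (3) + (0) + (0)] = 12/12 = 1
  <chi_4*chi_4, chi_2> = (1/12)[1*(9)*conj(1) + 3*(1)*conj(1) + 4*(0)*conj(exp(2*I*pi/3)) + 4*(0)*conj(exp(-2*I*pi/3))]
      = (1/12)[(9) + (3) + (0) + (0)] = 12/12 = 1
  <chi_4*chi_4, chi_3> = (1/12)[1*(9)*conj(1) + 3*(1)*conj(1) + 4*(0)*conj(exp(-2*I*pi/3)) + 4*(0)*conj(exp(2*I*pi/3))]
      = (1/12)[(9) + (3) + (0) + (0)] = 12/12 = 1
  <chi_4*chi_4, chi_4> = (1/12)[1*(9)*conj(3) + 3*(1)*conj(-1) + 4*(0)*conj(0) + 4*(0)*conj(0)]
      = (1/12)[(27) + (-3) + (0) + (0)] = 24/12 = 2
(Exp terms are combined using exp(i*s)*conj(exp(i*t)) = exp(i*(s-t)), and sums of them are collapsed using the identity that for every m > 1 the m distinct m-th roots of unity sum to 0, e.g. 1 + exp(2*I*pi/3) + exp(-2*I*pi/3) = 0.)
Hence the multiplicities are chi_1: 1, chi_2: 1, chi_3: 1, chi_4: 2. Dimension check: dim(chi_4)*dim(chi_4) = 3*3 = 9 and sum (mult * dim) = 1*1 + 1*1 + 1*1 + 2*3 = 9.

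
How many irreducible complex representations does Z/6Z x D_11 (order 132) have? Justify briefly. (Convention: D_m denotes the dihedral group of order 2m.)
42

Why: The number of irreducible complex representations of a finite group equals its number of conjugacy classes. For a direct product, #classes(G x H) = #classes(G) * #classes(H). Z/6Z has 6 classes (abelian), D_11 has 7 classes, so 6 * 7 = 42, so Z/6Z x D_11 (order 132) has exactly 42 irreducible complex representations.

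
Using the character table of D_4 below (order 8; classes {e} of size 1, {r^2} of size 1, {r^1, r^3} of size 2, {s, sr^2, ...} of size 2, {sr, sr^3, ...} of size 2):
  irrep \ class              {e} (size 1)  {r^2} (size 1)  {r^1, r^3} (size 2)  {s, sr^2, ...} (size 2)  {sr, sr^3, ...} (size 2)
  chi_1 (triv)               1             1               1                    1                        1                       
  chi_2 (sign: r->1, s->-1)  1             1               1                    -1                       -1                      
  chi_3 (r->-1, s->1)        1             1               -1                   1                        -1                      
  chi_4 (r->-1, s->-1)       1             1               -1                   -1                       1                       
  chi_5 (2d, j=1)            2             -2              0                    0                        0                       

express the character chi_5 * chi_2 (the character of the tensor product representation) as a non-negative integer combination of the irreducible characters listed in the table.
chi_5 tensor chi_2 = chi_5 (all other irreducibles have multiplicity 0).

Details: The character of a tensor product is the pointwise product (chi_5 * chi_2)(C) = chi_5(C) * chi_2(C):
  {e}: (2)*(1), {r^2}: (-2)*(1), {r^1, r^3}: (0)*(1), {s, sr^2, ...}: (0)*(-1), {sr, sr^3, ...}: (0)*(-1)
so (chi_5 * chi_2) takes values
  {e} -> 2, {r^2} -> -2, {r^1, r^3} -> 0, {s, sr^2, ...} -> 0, {sr, sr^3, ...} -> 0.
Now take the inner product of this character with each irreducible chi from the table, <chi_5*chi_2, chi> = (1/8) sum_C |C| (chi_5*chi_2)(C) conj(chi(C)):
  <chi_5*chi_2, chi_1> = (1/8)[1*(2)*conj(1) + 1*(-2)*conj(1) + 2*(0)*conj(1) + 2*(0)*conj(1) + 2*(0)*conj(1)]
      = (1/8)[(2) + (-2) + (0) + (0) + (0)] = 0/8 = 0
  <chi_5*chi_2, chi_2> = (1/8)[1*(2)*conj(1) + 1*(-2)*conj(1) + 2*(0)*conj(1) + 2*(0)*conj(-1) + 2*(0)*conj(-1)]
      = (1/8)[(2) + (-2) + (0) + (0) + (0)] = 0/8 = 0
  <chi_5*chi_2, chi_3> = (1/8)[1*(2)*conj(1) + 1*(-2)*conj(1) + 2*(0)*conj(-1) + 2*(0)*conj(1) + 2*(0)*conj(-1)]
      = (1/8)[(2) + (-2) + (0) + (0) + (0)] = 0/8 = 0
  <chi_5*chi_2, chi_4> = (1/8)[1*(2)*conj(1) + 1*(-2)*conj(1) + 2*(0)*conj(-1) + 2*(0)*conj(-1) + 2*(0)*conj(1)]
      = (1/8)[(2) + (-2) + (0) + (0) + (0)] = 0/8 = 0
  <chi_5*chi_2, chi_5> = (1/8)[1*(2)*conj(2) + 1*(-2)*conj(-2) + 2*(0)*conj(0) + 2*(0)*conj(0) + 2*(0)*conj(0)]
      = (1/8)[(4) + (4) + (0) + (0) + (0)] = 8/8 = 1
Hence the multiplicities are chi_5: 1. Dimension check: dim(chi_5)*dim(chi_2) = 2*1 = 2 and sum (mult * dim) = 1*2 = 2.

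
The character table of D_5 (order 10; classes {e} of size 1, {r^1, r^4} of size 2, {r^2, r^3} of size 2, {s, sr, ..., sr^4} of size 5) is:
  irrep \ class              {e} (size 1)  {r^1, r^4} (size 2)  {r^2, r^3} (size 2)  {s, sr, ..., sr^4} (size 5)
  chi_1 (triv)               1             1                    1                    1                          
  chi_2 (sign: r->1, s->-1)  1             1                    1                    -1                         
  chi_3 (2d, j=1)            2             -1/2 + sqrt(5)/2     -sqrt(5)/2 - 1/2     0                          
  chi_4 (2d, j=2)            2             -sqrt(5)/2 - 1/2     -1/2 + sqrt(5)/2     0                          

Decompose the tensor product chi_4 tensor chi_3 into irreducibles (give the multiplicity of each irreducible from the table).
chi_4 tensor chi_3 = chi_3 + chi_4 (all other irreducibles have multiplicity 0).

Justification: The character of a tensor product is the pointwise product (chi_4 * chi_3)(C) = chi_4(C) * chi_3(C):
  {e}: (2)*(2), {r^1, r^4}: (-sqrt(5)/2 - 1/2)*(-1/2 + sqrt(5)/2), {r^2, r^3}: (-1/2 + sqrt(5)/2)*(-sqrt(5)/2 - 1/2), {s, sr, ..., sr^4}: (0)*(0)
so (chi_4 * chi_3) takes values
  {e} -> 4, {r^1, r^4} -> -1, {r^2, r^3} -> -1, {s, sr, ..., sr^4} -> 0.
Now take the inner product of this character with each irreducible chi from the table, <chi_4*chi_3, chi> = (1/10) sum_C |C| (chi_4*chi_3)(C) conj(chi(C)):
  <chi_4*chi_3, chi_1> = (1/10)[1*(4)*conj(1) + 2*(-1)*conj(1) + 2*(-1)*conj(1) + 5*(0)*conj(1)]
      = (1/10)[(4) + (-2) + (-2) + (0)] = 0/10 = 0
  <chi_4*chi_3, chi_2> = (1/10)[1*(4)*conj(1) + 2*(-1)*conj(1) + 2*(-1)*conj(1) + 5*(0)*conj(-1)]
      = (1/10)[(4) + (-2) + (-2) + (0)] = 0/10 = 0
  <chi_4*chi_3, chi_3> = (1/10)[1*(4)*conj(2) + 2*(-1)*conj(-1/2 + sqrt(5)/2) + 2*(-1)*conj(-sqrt(5)/2 - 1/2) + 5*(0)*conj(0)]
      = (1/10)[(8) + (1 - sqrt(5)) + (1 + sqrt(5)) + (0)] = 10/10 = 1
  <chi_4*chi_3, chi_4> = (1/10)[1*(4)*conj(2) + 2*(-1)*conj(-sqrt(5)/2 - 1/2) + 2*(-1)*conj(-1/2 + sqrt(5)/2) + 5*(0)*conj(0)]
      = (1/10)[(8) + (1 + sqrt(5)) + (1 - sqrt(5)) + (0)] = 10/10 = 1
Hence the multiplicities are chi_3: 1, chi_4: 1. Dimension check: dim(chi_4)*dim(chi_3) = 2*2 = 4 and sum (mult * dim) = 1*2 + 1*2 = 4.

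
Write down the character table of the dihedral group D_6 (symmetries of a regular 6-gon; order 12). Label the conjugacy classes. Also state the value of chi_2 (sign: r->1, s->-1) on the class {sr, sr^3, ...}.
Conjugacy classes: {e} of size 1, {r^3} of size 1, {r^1, r^5} of size 2, {r^2, r^4} of size 2, {s, sr^2, ...} of size 3, {sr, sr^3, ...} of size 3.
Character table:
  irrep \ class              {e} (size 1)  {r^3} (size 1)  {r^1, r^5} (size 2)  {r^2, r^4} (size 2)  {s, sr^2, ...} (size 3)  {sr, sr^3, ...} (size 3)
  chi_1 (triv)               1             1               1                    1                    1                        1                       
  chi_2 (sign: r->1, s->-1)  1             1               1                    1                    -1                       -1                      
  chi_3 (r->-1, s->1)        1             -1              -1                   1                    1                        -1                      
  chi_4 (r->-1, s->-1)       1             -1              -1                   1                    -1                       1                       
  chi_5 (2d, j=1)            2             -2              1                    -1                   0                        0                       
  chi_6 (2d, j=2)            2             2               -1                   -1                   0                        0                       

Spot check: chi_2 (sign: r->1, s->-1) on {sr, sr^3, ...} = -1.

Proof sketch: D_6 has order 2*6 = 12 with 6 conjugacy classes, hence 6 irreducibles. Sum of squared dims 1 + 1 + 1 + 1 + 4 + 4 = 12 = |G|. Linear characters come from the abelianisation; the 2-dimensional irreps have character r^k -> 2*cos(2*pi*j*k/6), reflections -> 0.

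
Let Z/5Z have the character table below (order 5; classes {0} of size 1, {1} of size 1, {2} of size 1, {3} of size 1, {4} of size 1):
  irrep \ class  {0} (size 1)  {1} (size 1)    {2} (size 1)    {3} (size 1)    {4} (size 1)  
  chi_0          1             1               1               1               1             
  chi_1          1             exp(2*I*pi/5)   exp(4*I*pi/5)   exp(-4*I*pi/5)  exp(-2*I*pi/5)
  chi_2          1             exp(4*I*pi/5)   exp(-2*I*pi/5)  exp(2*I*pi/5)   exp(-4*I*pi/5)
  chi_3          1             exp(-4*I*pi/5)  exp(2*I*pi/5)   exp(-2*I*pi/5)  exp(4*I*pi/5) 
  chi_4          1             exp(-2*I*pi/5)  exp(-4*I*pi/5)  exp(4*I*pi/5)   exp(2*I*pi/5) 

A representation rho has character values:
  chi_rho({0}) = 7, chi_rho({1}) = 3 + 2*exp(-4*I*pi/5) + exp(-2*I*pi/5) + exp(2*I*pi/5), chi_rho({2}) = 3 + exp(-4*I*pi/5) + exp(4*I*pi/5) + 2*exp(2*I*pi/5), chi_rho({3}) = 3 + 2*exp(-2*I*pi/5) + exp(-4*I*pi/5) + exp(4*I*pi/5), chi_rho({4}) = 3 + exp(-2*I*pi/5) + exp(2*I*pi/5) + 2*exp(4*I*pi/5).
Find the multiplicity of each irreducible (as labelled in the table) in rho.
Multiplicities: chi_0: 3, chi_1: 1, chi_2: 0, chi_3: 2, chi_4: 1.

Working: Use <chi_rho, chi> = (1/|G|) sum_C |C| * chi_rho(C) * conj(chi(C)) with |G| = 5 for each irreducible chi in the table:
  <chi_rho, chi_0> = (1/5)[1*(7)*conj(1) + 1*(3 + 2*exp(-4*I*pi/5) + exp(-2*I*pi/5) + exp(2*I*pi/5))*conj(1) + 1*(3 + exp(-4*I*pi/5) + exp(4*I*pi/5) + 2*exp(2*I*pi/5))*conj(1) + 1*(3 + 2*exp(-2*I*pi/5) + exp(-4*I*pi/5) + exp(4*I*pi/5))*conj(1) + 1*(3 + exp(-2*I*pi/5) + exp(2*I*pi/5) + 2*exp(4*I*pi/5))*conj(1)]
      = (1/5)[(7) + (3 + 2*exp(-4*I*pi/5) + exp(-2*I*pi/5) + exp(2*I*pi/5)) + (3 + exp(-4*I*pi/5) + exp(4*I*pi/5) + 2*exp(2*I*pi/5)) + (3 + 2*exp(-2*I*pi/5) + exp(-4*I*pi/5) + exp(4*I*pi/5)) + (3 + exp(-2*I*pi/5) + exp(2*I*pi/5) + 2*exp(4*I*pi/5))] = 15/5 = 3
  <chi_rho, chi_1> = (1/5)[1*(7)*conj(1) + 1*(3 + 2*exp(-4*I*pi/5) + exp(-2*I*pi/5) + exp(2*I*pi/5))*conj(exp(2*I*pi/5)) + 1*(3 + exp(-4*I*pi/5) + exp(4*I*pi/5) + 2*exp(2*I*pi/5))*conj(exp(4*I*pi/5)) + 1*(3 + 2*exp(-2*I*pi/5) + exp(-4*I*pi/5) + exp(4*I*pi/5))*conj(exp(-4*I*pi/5)) + 1*(3 + exp(-2*I*pi/5) + exp(2*I*pi/5) + 2*exp(4*I*pi/5))*conj(exp(-2*I*pi/5))]
      = (1/5)[(7) + (1 + 3*exp(-2*I*pi/5) + exp(-4*I*pi/5) + 2*exp(4*I*pi/5)) + (1 + 2*exp(-2*I*pi/5) + 3*exp(-4*I*pi/5) + exp(2*I*pi/5)) + (1 + exp(-2*I*pi/5) + 3*exp(4*I*pi/5) + 2*exp(2*I*pi/5)) + (1 + 2*exp(-4*I*pi/5) + exp(4*I*pi/5) + 3*exp(2*I*pi/5))] = 5/5 = 1
  <chi_rho, chi_2> = (1/5)[1*(7)*conj(1) + 1*(3 + 2*exp(-4*I*pi/5) + exp(-2*I*pi/5) + exp(2*I*pi/5))*conj(exp(4*I*pi/5)) + 1*(3 + exp(-4*I*pi/5) + exp(4*I*pi/5) + 2*exp(2*I*pi/5))*conj(exp(-2*I*pi/5)) + 1*(3 + 2*exp(-2*I*pi/5) + exp(-4*I*pi/5) + exp(4*I*pi/5))*conj(exp(2*I*pi/5)) + 1*(3 + exp(-2*I*pi/5) + exp(2*I*pi/5) + 2*exp(4*I*pi/5))*conj(exp(-4*I*pi/5))]
      = (1/5)[(7) + (3*exp(-4*I*pi/5) + exp(-2*I*pi/5) + exp(4*I*pi/5) + 2*exp(2*I*pi/5)) + (exp(-2*I*pi/5) + exp(-4*I*pi/5) + 2*exp(4*I*pi/5) + 3*exp(2*I*pi/5)) + (3*exp(-2*I*pi/5) + 2*exp(-4*I*pi/5) + exp(4*I*pi/5) + exp(2*I*pi/5)) + (2*exp(-2*I*pi/5) + exp(-4*I*pi/5) + exp(2*I*pi/5) + 3*exp(4*I*pi/5))] = 0/5 = 0
  <chi_rho, chi_3> = (1/5)[1*(7)*conj(1) + 1*(3 + 2*exp(-4*I*pi/5) + exp(-2*I*pi/5) + exp(2*I*pi/5))*conj(exp(-4*I*pi/5)) + 1*(3 + exp(-4*I*pi/5) + exp(4*I*pi/5) + 2*exp(2*I*pi/5))*conj(exp(2*I*pi/5)) + 1*(3 + 2*exp(-2*I*pi/5) + exp(-4*I*pi/5) + exp(4*I*pi/5))*conj(exp(-2*I*pi/5)) + 1*(3 + exp(-2*I*pi/5) + exp(2*I*pi/5) + 2*exp(4*I*pi/5))*conj(exp(4*I*pi/5))]
      = (1/5)[(7) + (2 + exp(-4*I*pi/5) + exp(2*I*pi/5) + 3*exp(4*I*pi/5)) + (2 + 3*exp(-2*I*pi/5) + exp(4*I*pi/5) + exp(2*I*pi/5)) + (2 + exp(-2*I*pi/5) + exp(-4*I*pi/5) + 3*exp(2*I*pi/5)) + (2 + 3*exp(-4*I*pi/5) + exp(-2*I*pi/5) + exp(4*I*pi/5))] = 10/5 = 2
  <chi_rho, chi_4> = (1/5)[1*(7)*conj(1) + 1*(3 + 2*exp(-4*I*pi/5) + exp(-2*I*pi/5) + exp(2*I*pi/5))*conj(exp(-2*I*pi/5)) + 1*(3 + exp(-4*I*pi/5) + exp(4*I*pi/5) + 2*exp(2*I*pi/5))*conj(exp(-4*I*pi/5)) + 1*(3 + 2*exp(-2*I*pi/5) + exp(-4*I*pi/5) + exp(4*I*pi/5))*conj(exp(4*I*pi/5)) + 1*(3 + exp(-2*I*pi/5) + exp(2*I*pi/5) + 2*exp(4*I*pi/5))*conj(exp(2*I*pi/5))]
      = (1/5)[(7) + (1 + 2*exp(-2*I*pi/5) + exp(4*I*pi/5) + 3*exp(2*I*pi/5)) + (1 + 2*exp(-4*I*pi/5) + exp(-2*I*pi/5) + 3*exp(4*I*pi/5)) + (1 + 3*exp(-4*I*pi/5) + exp(2*I*pi/5) + 2*exp(4*I*pi/5)) + (1 + 3*exp(-2*I*pi/5) + exp(-4*I*pi/5) + 2*exp(2*I*pi/5))] = 5/5 = 1
(Exp terms are combined using exp(i*s)*conj(exp(i*t)) = exp(i*(s-t)), and sums of them are collapsed using the identity that for every m > 1 the m distinct m-th roots of unity sum to 0, e.g. 1 + exp(2*I*pi/3) + exp(-2*I*pi/3) = 0.)
Dimension check: dim(rho) = sum (mult * dim) = 3*1 + 1*1 + 0*1 + 2*1 + 1*1 = 7 = chi_rho(e) = 7.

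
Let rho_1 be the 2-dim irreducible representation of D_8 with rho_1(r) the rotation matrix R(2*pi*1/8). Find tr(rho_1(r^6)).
chi_{rho_1}(r^6) = 2*cos(2*pi*1*6/8) = 0

Reasoning: rho_1(r^6) is rotation by angle 2*pi*1*6/8, whose trace is 2*cos(2*pi*1*6/8) = 0.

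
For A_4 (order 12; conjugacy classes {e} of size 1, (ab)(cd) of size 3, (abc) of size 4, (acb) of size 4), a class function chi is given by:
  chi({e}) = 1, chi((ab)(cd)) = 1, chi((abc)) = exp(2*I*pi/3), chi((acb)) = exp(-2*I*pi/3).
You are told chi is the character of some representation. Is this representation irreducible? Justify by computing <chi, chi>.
Irreducible: <chi, chi> = 1.

Argument: <chi, chi> = (1/|G|) sum_C |C| * |chi(C)|^2 = (1/12)[1*|1|^2 + 3*|1|^2 + 4*|exp(2*I*pi/3)|^2 + 4*|exp(-2*I*pi/3)|^2]
  = (1/12)[(1) + (3) + (4) + (4)] = 12/12 = 1.
(Exp terms are combined using exp(i*s)*conj(exp(i*t)) = exp(i*(s-t)), and sums of them are collapsed using the identity that for every m > 1 the m distinct m-th roots of unity sum to 0, e.g. 1 + exp(2*I*pi/3) + exp(-2*I*pi/3) = 0.)
A character is irreducible iff <chi, chi> = 1, so this representation is irreducible.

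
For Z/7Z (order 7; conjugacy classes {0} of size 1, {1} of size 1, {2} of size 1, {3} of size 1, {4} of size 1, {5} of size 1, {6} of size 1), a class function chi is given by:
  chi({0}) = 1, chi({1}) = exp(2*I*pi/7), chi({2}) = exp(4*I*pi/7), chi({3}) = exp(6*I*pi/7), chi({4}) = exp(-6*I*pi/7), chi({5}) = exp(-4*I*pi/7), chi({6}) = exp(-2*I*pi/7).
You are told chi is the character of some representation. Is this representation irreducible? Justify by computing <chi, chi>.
Irreducible: <chi, chi> = 1.

Solution. <chi, chi> = (1/|G|) sum_C |C| * |chi(C)|^2 = (1/7)[1*|1|^2 + 1*|exp(2*I*pi/7)|^2 + 1*|exp(4*I*pi/7)|^2 + 1*|exp(6*I*pi/7)|^2 + 1*|exp(-6*I*pi/7)|^2 + 1*|exp(-4*I*pi/7)|^2 + 1*|exp(-2*I*pi/7)|^2]
  = (1/7)[(1) + (1) + (1) + (1) + (1) + (1) + (1)] = 7/7 = 1.
(Exp terms are combined using exp(i*s)*conj(exp(i*t)) = exp(i*(s-t)), and sums of them are collapsed using the identity that for every m > 1 the m distinct m-th roots of unity sum to 0, e.g. 1 + exp(2*I*pi/3) + exp(-2*I*pi/3) = 0.)
A character is irreducible iff <chi, chi> = 1, so this representation is irreducible.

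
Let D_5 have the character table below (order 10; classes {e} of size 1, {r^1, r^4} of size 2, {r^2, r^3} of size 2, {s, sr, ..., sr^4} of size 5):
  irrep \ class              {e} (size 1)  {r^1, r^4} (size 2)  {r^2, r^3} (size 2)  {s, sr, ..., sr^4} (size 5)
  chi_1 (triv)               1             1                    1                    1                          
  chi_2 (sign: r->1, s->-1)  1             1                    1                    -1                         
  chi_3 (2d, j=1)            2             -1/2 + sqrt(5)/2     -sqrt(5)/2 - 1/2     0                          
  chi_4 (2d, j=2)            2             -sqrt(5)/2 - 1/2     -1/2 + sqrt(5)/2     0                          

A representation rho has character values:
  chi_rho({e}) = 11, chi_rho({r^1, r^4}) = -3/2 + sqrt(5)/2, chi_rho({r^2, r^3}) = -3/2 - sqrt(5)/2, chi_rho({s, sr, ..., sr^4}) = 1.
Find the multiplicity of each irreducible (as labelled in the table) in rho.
Multiplicities: chi_1: 1, chi_2: 0, chi_3: 3, chi_4: 2.

Derivation: Use <chi_rho, chi> = (1/|G|) sum_C |C| * chi_rho(C) * conj(chi(C)) with |G| = 10 for each irreducible chi in the table:
  <chi_rho, chi_1> = (1/10)[1*(11)*conj(1) + 2*(-3/2 + sqrt(5)/2)*conj(1) + 2*(-3/2 - sqrt(5)/2)*conj(1) + 5*(1)*conj(1)]
      = (1/10)[(11) + (-3 + sqrt(5)) + (-3 - sqrt(5)) + (5)] = 10/10 = 1
  <chi_rho, chi_2> = (1/10)[1*(11)*conj(1) + 2*(-3/2 + sqrt(5)/2)*conj(1) + 2*(-3/2 - sqrt(5)/2)*conj(1) + 5*(1)*conj(-1)]
      = (1/10)[(11) + (-3 + sqrt(5)) + (-3 - sqrt(5)) + (-5)] = 0/10 = 0
  <chi_rho, chi_3> = (1/10)[1*(11)*conj(2) + 2*(-3/2 + sqrt(5)/2)*conj(-1/2 + sqrt(5)/2) + 2*(-3/2 - sqrt(5)/2)*conj(-sqrt(5)/2 - 1/2) + 5*(1)*conj(0)]
      = (1/10)[(22) + (4 - 2*sqrt(5)) + (4 + 2*sqrt(5)) + (0)] = 30/10 = 3
  <chi_rho, chi_4> = (1/10)[1*(11)*conj(2) + 2*(-3/2 + sqrt(5)/2)*conj(-sqrt(5)/2 - 1/2) + 2*(-3/2 - sqrt(5)/2)*conj(-1/2 + sqrt(5)/2) + 5*(1)*conj(0)]
      = (1/10)[(22) + (-1 + sqrt(5)) + (-sqrt(5) - 1) + (0)] = 20/10 = 2
Dimension check: dim(rho) = sum (mult * dim) = 1*1 + 0*1 + 3*2 + 2*2 = 11 = chi_rho(e) = 11.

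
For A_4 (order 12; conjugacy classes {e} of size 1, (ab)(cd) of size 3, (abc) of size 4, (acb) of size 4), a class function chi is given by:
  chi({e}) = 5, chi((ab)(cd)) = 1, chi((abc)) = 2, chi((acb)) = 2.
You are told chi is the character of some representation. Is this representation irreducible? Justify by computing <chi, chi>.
Not irreducible (reducible): <chi, chi> = 5 > 1.

<chi, chi> = (1/|G|) sum_C |C| * |chi(C)|^2 = (1/12)[1*|5|^2 + 3*|1|^2 + 4*|2|^2 + 4*|2|^2]
  = (1/12)[(25) + (3) + (16) + (16)] = 60/12 = 5.
(Exp terms are combined using exp(i*s)*conj(exp(i*t)) = exp(i*(s-t)), and sums of them are collapsed using the identity that for every m > 1 the m distinct m-th roots of unity sum to 0, e.g. 1 + exp(2*I*pi/3) + exp(-2*I*pi/3) = 0.)
A character is irreducible iff <chi, chi> = 1, so this representation is reducible.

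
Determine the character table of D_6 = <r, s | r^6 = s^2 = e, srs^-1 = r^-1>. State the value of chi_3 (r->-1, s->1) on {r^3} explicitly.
Conjugacy classes: {e} of size 1, {r^3} of size 1, {r^1, r^5} of size 2, {r^2, r^4} of size 2, {s, sr^2, ...} of size 3, {sr, sr^3, ...} of size 3.
Character table:
  irrep \ class              {e} (size 1)  {r^3} (size 1)  {r^1, r^5} (size 2)  {r^2, r^4} (size 2)  {s, sr^2, ...} (size 3)  {sr, sr^3, ...} (size 3)
  chi_1 (triv)               1             1               1                    1                    1                        1                       
  chi_2 (sign: r->1, s->-1)  1             1               1                    1                    -1                       -1                      
  chi_3 (r->-1, s->1)        1             -1              -1                   1                    1                        -1                      
  chi_4 (r->-1, s->-1)       1             -1              -1                   1                    -1                       1                       
  chi_5 (2d, j=1)            2             -2              1                    -1                   0                        0                       
  chi_6 (2d, j=2)            2             2               -1                   -1                   0                        0                       

Spot check: chi_3 (r->-1, s->1) on {r^3} = -1.

Explanation: D_6 has order 2*6 = 12 with 6 conjugacy classes, hence 6 irreducibles. Sum of squared dims 1 + 1 + 1 + 1 + 4 + 4 = 12 = |G|. Linear characters come from the abelianisation; the 2-dimensional irreps have character r^k -> 2*cos(2*pi*j*k/6), reflections -> 0.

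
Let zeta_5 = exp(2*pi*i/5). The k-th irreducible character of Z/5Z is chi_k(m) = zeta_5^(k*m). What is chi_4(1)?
chi_4(1) = zeta_5^4 = exp(-2*I*pi/5)

chi_4(1) = zeta_5^(4*1) = zeta_5^4. Since zeta_5^5 = 1, this equals zeta_5^4 = exp(2*pi*i*4/5) = exp(-2*I*pi/5).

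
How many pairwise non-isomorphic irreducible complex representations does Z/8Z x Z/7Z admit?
56

Argument: The number of irreducible complex representations of a finite group equals its number of conjugacy classes. Z/8Z x Z/7Z is abelian of order 56, so every element is its own conjugacy class: 56 classes, so Z/8Z x Z/7Z (order 56) has exactly 56 irreducible complex representations.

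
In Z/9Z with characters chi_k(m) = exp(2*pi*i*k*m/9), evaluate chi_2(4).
chi_2(4) = zeta_9^8 = exp(-2*I*pi/9)

Derivation: chi_2(4) = zeta_9^(2*4) = zeta_9^8. Since zeta_9^9 = 1, this equals zeta_9^8 = exp(2*pi*i*8/9) = exp(-2*I*pi/9).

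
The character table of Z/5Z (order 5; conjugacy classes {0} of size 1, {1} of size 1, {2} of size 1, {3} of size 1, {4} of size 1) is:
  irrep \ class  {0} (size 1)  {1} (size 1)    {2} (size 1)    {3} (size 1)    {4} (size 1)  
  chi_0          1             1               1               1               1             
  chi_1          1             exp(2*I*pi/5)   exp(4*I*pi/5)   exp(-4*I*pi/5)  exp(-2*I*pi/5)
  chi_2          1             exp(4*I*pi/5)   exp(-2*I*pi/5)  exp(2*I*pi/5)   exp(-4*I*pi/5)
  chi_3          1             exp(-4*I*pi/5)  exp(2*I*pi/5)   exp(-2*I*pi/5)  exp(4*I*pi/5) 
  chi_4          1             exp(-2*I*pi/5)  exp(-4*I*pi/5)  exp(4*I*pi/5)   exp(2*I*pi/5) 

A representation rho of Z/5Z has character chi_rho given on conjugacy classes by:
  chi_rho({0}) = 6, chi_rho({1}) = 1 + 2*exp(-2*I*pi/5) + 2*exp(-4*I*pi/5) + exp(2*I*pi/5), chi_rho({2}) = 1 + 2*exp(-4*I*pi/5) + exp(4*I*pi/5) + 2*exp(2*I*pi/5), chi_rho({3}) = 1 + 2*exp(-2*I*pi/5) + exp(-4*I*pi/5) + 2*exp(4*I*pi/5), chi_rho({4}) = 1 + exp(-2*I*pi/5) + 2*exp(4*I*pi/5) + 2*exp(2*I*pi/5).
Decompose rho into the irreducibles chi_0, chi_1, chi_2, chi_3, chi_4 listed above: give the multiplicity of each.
Multiplicities: chi_0: 1, chi_1: 1, chi_2: 0, chi_3: 2, chi_4: 2.

Details: Use <chi_rho, chi> = (1/|G|) sum_C |C| * chi_rho(C) * conj(chi(C)) with |G| = 5 for each irreducible chi in the table:
  <chi_rho, chi_0> = (1/5)[1*(6)*conj(1) + 1*(1 + 2*exp(-2*I*pi/5) + 2*exp(-4*I*pi/5) + exp(2*I*pi/5))*conj(1) + 1*(1 + 2*exp(-4*I*pi/5) + exp(4*I*pi/5) + 2*exp(2*I*pi/5))*conj(1) + 1*(1 + 2*exp(-2*I*pi/5) + exp(-4*I*pi/5) + 2*exp(4*I*pi/5))*conj(1) + 1*(1 + exp(-2*I*pi/5) + 2*exp(4*I*pi/5) + 2*exp(2*I*pi/5))*conj(1)]
      = (1/5)[(6) + (1 + 2*exp(-2*I*pi/5) + 2*exp(-4*I*pi/5) + exp(2*I*pi/5)) + (1 + 2*exp(-4*I*pi/5) + exp(4*I*pi/5) + 2*exp(2*I*pi/5)) + (1 + 2*exp(-2*I*pi/5) + exp(-4*I*pi/5) + 2*exp(4*I*pi/5)) + (1 + exp(-2*I*pi/5) + 2*exp(4*I*pi/5) + 2*exp(2*I*pi/5))] = 5/5 = 1
  <chi_rho, chi_1> = (1/5)[1*(6)*conj(1) + 1*(1 + 2*exp(-2*I*pi/5) + 2*exp(-4*I*pi/5) + exp(2*I*pi/5))*conj(exp(2*I*pi/5)) + 1*(1 + 2*exp(-4*I*pi/5) + exp(4*I*pi/5) + 2*exp(2*I*pi/5))*conj(exp(4*I*pi/5)) + 1*(1 + 2*exp(-2*I*pi/5) + exp(-4*I*pi/5) + 2*exp(4*I*pi/5))*conj(exp(-4*I*pi/5)) + 1*(1 + exp(-2*I*pi/5) + 2*exp(4*I*pi/5) + 2*exp(2*I*pi/5))*conj(exp(-2*I*pi/5))]
      = (1/5)[(6) + (1 + 2*exp(-4*I*pi/5) + exp(-2*I*pi/5) + 2*exp(4*I*pi/5)) + (1 + 2*exp(-2*I*pi/5) + exp(-4*I*pi/5) + 2*exp(2*I*pi/5)) + (1 + 2*exp(-2*I*pi/5) + exp(4*I*pi/5) + 2*exp(2*I*pi/5)) + (1 + 2*exp(-4*I*pi/5) + exp(2*I*pi/5) + 2*exp(4*I*pi/5))] = 5/5 = 1
  <chi_rho, chi_2> = (1/5)[1*(6)*conj(1) + 1*(1 + 2*exp(-2*I*pi/5) + 2*exp(-4*I*pi/5) + exp(2*I*pi/5))*conj(exp(4*I*pi/5)) + 1*(1 + 2*exp(-4*I*pi/5) + exp(4*I*pi/5) + 2*exp(2*I*pi/5))*conj(exp(-2*I*pi/5)) + 1*(1 + 2*exp(-2*I*pi/5) + exp(-4*I*pi/5) + 2*exp(4*I*pi/5))*conj(exp(2*I*pi/5)) + 1*(1 + exp(-2*I*pi/5) + 2*exp(4*I*pi/5) + 2*exp(2*I*pi/5))*conj(exp(-4*I*pi/5))]
      = (1/5)[(6) + (exp(-2*I*pi/5) + exp(-4*I*pi/5) + 2*exp(4*I*pi/5) + 2*exp(2*I*pi/5)) + (2*exp(-2*I*pi/5) + exp(-4*I*pi/5) + exp(2*I*pi/5) + 2*exp(4*I*pi/5)) + (2*exp(-4*I*pi/5) + exp(-2*I*pi/5) + exp(4*I*pi/5) + 2*exp(2*I*pi/5)) + (2*exp(-2*I*pi/5) + 2*exp(-4*I*pi/5) + exp(4*I*pi/5) + exp(2*I*pi/5))] = 0/5 = 0
  <chi_rho, chi_3> = (1/5)[1*(6)*conj(1) + 1*(1 + 2*exp(-2*I*pi/5) + 2*exp(-4*I*pi/5) + exp(2*I*pi/5))*conj(exp(-4*I*pi/5)) + 1*(1 + 2*exp(-4*I*pi/5) + exp(4*I*pi/5) + 2*exp(2*I*pi/5))*conj(exp(2*I*pi/5)) + 1*(1 + 2*exp(-2*I*pi/5) + exp(-4*I*pi/5) + 2*exp(4*I*pi/5))*conj(exp(-2*I*pi/5)) + 1*(1 + exp(-2*I*pi/5) + 2*exp(4*I*pi/5) + 2*exp(2*I*pi/5))*conj(exp(4*I*pi/5))]
      = (1/5)[(6) + (2 + exp(-4*I*pi/5) + exp(4*I*pi/5) + 2*exp(2*I*pi/5)) + (2 + exp(-2*I*pi/5) + exp(2*I*pi/5) + 2*exp(4*I*pi/5)) + (2 + 2*exp(-4*I*pi/5) + exp(-2*I*pi/5) + exp(2*I*pi/5)) + (2 + 2*exp(-2*I*pi/5) + exp(-4*I*pi/5) + exp(4*I*pi/5))] = 10/5 = 2
  <chi_rho, chi_4> = (1/5)[1*(6)*conj(1) + 1*(1 + 2*exp(-2*I*pi/5) + 2*exp(-4*I*pi/5) + exp(2*I*pi/5))*conj(exp(-2*I*pi/5)) + 1*(1 + 2*exp(-4*I*pi/5) + exp(4*I*pi/5) + 2*exp(2*I*pi/5))*conj(exp(-4*I*pi/5)) + 1*(1 + 2*exp(-2*I*pi/5) + exp(-4*I*pi/5) + 2*exp(4*I*pi/5))*conj(exp(4*I*pi/5)) + 1*(1 + exp(-2*I*pi/5) + 2*exp(4*I*pi/5) + 2*exp(2*I*pi/5))*conj(exp(2*I*pi/5))]
      = (1/5)[(6) + (2 + 2*exp(-2*I*pi/5) + exp(4*I*pi/5) + exp(2*I*pi/5)) + (2 + 2*exp(-4*I*pi/5) + exp(-2*I*pi/5) + exp(4*I*pi/5)) + (2 + exp(-4*I*pi/5) + exp(2*I*pi/5) + 2*exp(4*I*pi/5)) + (2 + exp(-2*I*pi/5) + exp(-4*I*pi/5) + 2*exp(2*I*pi/5))] = 10/5 = 2
(Exp terms are combined using exp(i*s)*conj(exp(i*t)) = exp(i*(s-t)), and sums of them are collapsed using the identity that for every m > 1 the m distinct m-th roots of unity sum to 0, e.g. 1 + exp(2*I*pi/3) + exp(-2*I*pi/3) = 0.)
Dimension check: dim(rho) = sum (mult * dim) = 1*1 + 1*1 + 0*1 + 2*1 + 2*1 = 6 = chi_rho(e) = 6.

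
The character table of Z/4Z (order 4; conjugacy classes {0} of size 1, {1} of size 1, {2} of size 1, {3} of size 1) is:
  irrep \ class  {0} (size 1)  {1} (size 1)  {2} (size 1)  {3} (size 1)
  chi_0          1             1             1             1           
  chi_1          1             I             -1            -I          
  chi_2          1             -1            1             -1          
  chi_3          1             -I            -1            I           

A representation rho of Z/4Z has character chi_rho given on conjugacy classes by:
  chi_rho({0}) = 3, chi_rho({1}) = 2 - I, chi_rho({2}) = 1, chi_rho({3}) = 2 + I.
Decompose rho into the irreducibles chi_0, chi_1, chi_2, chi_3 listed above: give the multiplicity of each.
Multiplicities: chi_0: 2, chi_1: 0, chi_2: 0, chi_3: 1.

Argument: Use <chi_rho, chi> = (1/|G|) sum_C |C| * chi_rho(C) * conj(chi(C)) with |G| = 4 for each irreducible chi in the table:
  <chi_rho, chi_0> = (1/4)[1*(3)*conj(1) + 1*(2 - I)*conj(1) + 1*(1)*conj(1) + 1*(2 + I)*conj(1)]
      = (1/4)[(3) + (2 - I) + (1) + (2 + I)] = 8/4 = 2
  <chi_rho, chi_1> = (1/4)[1*(3)*conj(1) + 1*(2 - I)*conj(I) + 1*(1)*conj(-1) + 1*(2 + I)*conj(-I)]
      = (1/4)[(3) + (-1 - 2*I) + (-1) + (-1 + 2*I)] = 0/4 = 0
  <chi_rho, chi_2> = (1/4)[1*(3)*conj(1) + 1*(2 - I)*conj(-1) + 1*(1)*conj(1) + 1*(2 + I)*conj(-1)]
      = (1/4)[(3) + (-2 + I) + (1) + (-2 - I)] = 0/4 = 0
  <chi_rho, chi_3> = (1/4)[1*(3)*conj(1) + 1*(2 - I)*conj(-I) + 1*(1)*conj(-1) + 1*(2 + I)*conj(I)]
      = (1/4)[(3) + (1 + 2*I) + (-1) + (1 - 2*I)] = 4/4 = 1
(Exp terms are combined using exp(i*s)*conj(exp(i*t)) = exp(i*(s-t)), and sums of them are collapsed using the identity that for every m > 1 the m distinct m-th roots of unity sum to 0, e.g. 1 + exp(2*I*pi/3) + exp(-2*I*pi/3) = 0.)
Dimension check: dim(rho) = sum (mult * dim) = 2*1 + 0*1 + 0*1 + 1*1 = 3 = chi_rho(e) = 3.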